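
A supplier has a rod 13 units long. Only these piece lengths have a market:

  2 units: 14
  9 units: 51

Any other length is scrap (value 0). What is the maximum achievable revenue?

84

Consider every possible first cut. f[k] is the best of p[i]+f[k−i] over all sellable i≤k.
f[1] = 0
f[2] = 14
f[3] = 14
f[4] = 28  (first piece 2, then f[2]=14)
f[5] = 28
f[6] = 42  (first piece 2, then f[4]=28)
f[7] = 42
f[8] = 56  (first piece 2, then f[6]=42)
f[9] = 56
f[10] = 70  (first piece 2, then f[8]=56)
f[11] = 70
f[12] = 84  (first piece 2, then f[10]=70)
f[13] = 84
One optimal cutting: pieces 2 + 2 + 2 + 2 + 2 + 2 with 1 unit of scrap → 84.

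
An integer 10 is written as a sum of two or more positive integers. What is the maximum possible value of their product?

Let m[k] be the best product for length k (with at least one cut). For each first piece i, the rest contributes max(k−i, m[k−i]).
Small cases: m[2]=1, m[3]=2, m[4]=4.
m[5] = 2·max(3,2) = 2·3 = 6
m[6] = 3·max(3,2) = 3·3 = 9
m[7] = 2·max(5,6) = 2·6 = 12
m[8] = 2·max(6,9) = 2·9 = 18
m[9] = 3·max(6,9) = 3·9 = 27
m[10] = 2·max(8,18) = 2·18 = 36
One optimal split: 3 + 3 + 2 + 2; product 3·3·2·2 = 36.

36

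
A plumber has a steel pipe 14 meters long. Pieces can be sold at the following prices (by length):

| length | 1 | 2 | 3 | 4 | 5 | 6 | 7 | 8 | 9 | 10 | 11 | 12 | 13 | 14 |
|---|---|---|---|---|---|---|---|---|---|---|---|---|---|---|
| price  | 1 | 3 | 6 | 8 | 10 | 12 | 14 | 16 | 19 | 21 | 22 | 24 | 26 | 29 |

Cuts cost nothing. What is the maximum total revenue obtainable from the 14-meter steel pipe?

29

Consider every possible first cut. R[k] is the best of p[i]+R[k−i] over all sellable i≤k.
R[1] = 1
R[2] = max(1+1, 3+0) = 3
R[3] = max(1+3, 3+1, 6+0) = 6
R[4] = max(1+6, 3+3, 6+1, 8+0) = 8
R[5] = max(1+8, 3+6, 6+3, 8+1, 10+0) = 10
R[6] = max(1+10, 3+8, 6+6, 8+3, 10+1, 12+0) = 12
R[7] = max(1+12, 3+10, 6+8, …, 12+1, 14+0) = 14
R[8] = max(1+14, 3+12, 6+10, …, 14+1, 16+0) = 16
R[9] = max(1+16, 3+14, 6+12, …, 16+1, 19+0) = 19
R[10] = max(1+19, 3+16, 6+14, …, 19+1, 21+0) = 21
R[11] = max(1+21, 3+19, 6+16, …, 21+1, 22+0) = 22
R[12] = max(1+22, 3+21, 6+19, …, 22+1, 24+0) = 25
R[13] = max(1+25, 3+22, 6+21, …, 24+1, 26+0) = 27
R[14] = max(1+27, 3+25, 6+22, …, 26+1, 29+0) = 29
One optimal cutting: 10 + 4 → $21 + $8 = $29.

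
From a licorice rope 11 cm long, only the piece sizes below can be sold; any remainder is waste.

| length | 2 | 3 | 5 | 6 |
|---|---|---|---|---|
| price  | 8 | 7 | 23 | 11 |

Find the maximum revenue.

47

Build r[k] bottom-up: r[k] = max over allowed piece i of (p[i] + r[k−i]).
r[1] = 0
r[2] = 8
r[3] = 8
r[4] = 16  (first piece 2, then r[2]=8)
r[5] = 23
r[6] = 24  (first piece 2, then r[4]=16)
r[7] = 31  (first piece 2, then r[5]=23)
r[8] = 32  (first piece 2, then r[6]=24)
r[9] = 39  (first piece 2, then r[7]=31)
r[10] = 46  (first piece 5, then r[5]=23)
r[11] = 47  (first piece 2, then r[9]=39)
One optimal cutting: 5 + 2 + 2 + 2 → ¢47.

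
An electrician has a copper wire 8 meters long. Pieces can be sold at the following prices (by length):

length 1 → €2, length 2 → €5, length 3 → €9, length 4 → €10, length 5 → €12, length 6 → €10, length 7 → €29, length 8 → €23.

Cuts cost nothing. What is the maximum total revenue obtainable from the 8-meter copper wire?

Consider every possible first cut. v[k] is the best of p[i]+v[k−i] over all sellable i≤k.
v[1] = 2
v[2] = 5
v[3] = 9
v[4] = 11  (first piece 1, then v[3]=9)
v[5] = 14  (first piece 2, then v[3]=9)
v[6] = 18  (first piece 3, then v[3]=9)
v[7] = 29
v[8] = 31  (first piece 1, then v[7]=29)
One optimal cutting: 7 + 1 → €29 + €2 = €31.

31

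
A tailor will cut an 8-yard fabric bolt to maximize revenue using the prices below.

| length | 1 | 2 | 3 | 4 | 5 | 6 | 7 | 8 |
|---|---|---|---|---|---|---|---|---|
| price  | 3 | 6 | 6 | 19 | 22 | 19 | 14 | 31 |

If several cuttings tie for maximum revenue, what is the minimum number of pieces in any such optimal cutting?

2

Let r[k] be the best obtainable value from length k. For each k, try every first piece i and keep the best of price[i] + r[k−i].
r[1] = 3
r[2] = max(3+3, 6+0) = 6
r[3] = max(3+6, 6+3, 6+0) = 9
r[4] = max(3+9, 6+6, 6+3, 19+0) = 19
r[5] = max(3+19, 6+9, 6+6, 19+3, 22+0) = 22
r[6] = max(3+22, 6+19, 6+9, 19+6, 22+3, 19+0) = 25
r[7] = max(3+25, 6+22, 6+19, …, 19+3, 14+0) = 28
r[8] = max(3+28, 6+25, 6+22, …, 14+3, 31+0) = 38
Maximum revenue is $38.
Now minimize piece count subject to staying optimal: for each k, pieces[k] = 1 + min over i with p[i]+r[k−i]=r[k] of pieces[k−i].
pieces[5] = 1
pieces[6] = 2
pieces[7] = 2
pieces[8] = 2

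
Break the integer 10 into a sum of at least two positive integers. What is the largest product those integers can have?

Define P[k] = max over 1≤i<k of i · max(k−i, P[k−i]); the inner max lets the remainder stay uncut if that's better.
P[2] = 1*max(1,0) = 1*1 = 1
P[3] = 1*max(2,1) = 1*2 = 2
P[4] = 2*max(2,1) = 2*2 = 4
P[5] = 2*max(3,2) = 2*3 = 6
P[6] = 3*max(3,2) = 3*3 = 9
P[7] = 2*max(5,6) = 2*6 = 12
P[8] = 2*max(6,9) = 2*9 = 18
P[9] = 3*max(6,9) = 3*9 = 27
P[10] = 2*max(8,18) = 2*18 = 36
One optimal split: 3 + 3 + 2 + 2; product 3*3*2*2 = 36.

36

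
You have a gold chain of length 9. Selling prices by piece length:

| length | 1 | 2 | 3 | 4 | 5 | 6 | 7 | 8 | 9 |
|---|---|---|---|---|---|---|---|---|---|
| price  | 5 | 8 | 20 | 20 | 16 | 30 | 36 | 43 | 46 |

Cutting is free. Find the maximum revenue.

Let v[k] be the best obtainable value from length k. For each k, try every first piece i and keep the best of price[i] + v[k−i].
v[1] = 5
v[2] = max(5+5, 8+0) = 10
v[3] = max(5+10, 8+5, 20+0) = 20
v[4] = max(5+20, 8+10, 20+5, 20+0) = 25
v[5] = max(5+25, 8+20, 20+10, 20+5, 16+0) = 30
v[6] = max(5+30, 8+25, 20+20, 20+10, 16+5, 30+0) = 40
v[7] = max(5+40, 8+30, 20+25, …, 30+5, 36+0) = 45
v[8] = max(5+45, 8+40, 20+30, …, 36+5, 43+0) = 50
v[9] = max(5+50, 8+45, 20+40, …, 43+5, 46+0) = 60
One optimal cutting: 3 + 3 + 3 → $20 + $20 + $20 = $60.

60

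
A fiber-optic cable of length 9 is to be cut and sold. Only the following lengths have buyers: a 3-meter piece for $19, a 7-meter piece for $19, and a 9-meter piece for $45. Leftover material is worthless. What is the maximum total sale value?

Consider every possible first cut. best[k] is the best of p[i]+best[k−i] over all sellable i≤k.
best[1] = 0
best[2] = 0
best[3] = 19
best[4] = 19
best[5] = 19
best[6] = 38  (first piece 3, then best[3]=19)
best[7] = 38
best[8] = 38
best[9] = 57  (first piece 3, then best[6]=38)
One optimal cutting: 3 + 3 + 3 → $57.

57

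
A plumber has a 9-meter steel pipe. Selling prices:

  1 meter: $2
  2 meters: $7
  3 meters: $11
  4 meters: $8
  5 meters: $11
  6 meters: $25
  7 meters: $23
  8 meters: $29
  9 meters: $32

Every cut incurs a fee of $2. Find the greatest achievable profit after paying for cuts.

Build r[k] bottom-up: r[k] = max over allowed piece i of (p[i] + r[k−i]) − 2 per cut.
r[1] = 2
r[2] = 7
r[3] = 11
r[4] = 12  (first piece 2, then r[2]=7)
r[5] = 16  (first piece 2, then r[3]=11)
r[6] = 25
r[7] = 25  (first piece 1, then r[6]=25)
r[8] = 30  (first piece 2, then r[6]=25)
r[9] = 34  (first piece 3, then r[6]=25)
One optimal plan: pieces 6 + 3 (1 cut) → $36 − $2 = $34.

34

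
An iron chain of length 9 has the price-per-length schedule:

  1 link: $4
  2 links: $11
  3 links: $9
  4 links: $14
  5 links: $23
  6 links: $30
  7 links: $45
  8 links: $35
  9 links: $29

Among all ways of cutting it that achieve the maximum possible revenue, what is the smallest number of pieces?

Consider every possible first cut. r[k] is the best of p[i]+r[k−i] over all sellable i≤k.
r[1] = 4
r[2] = 11
r[3] = 15  (first piece 1, then r[2]=11)
r[4] = 22  (first piece 2, then r[2]=11)
r[5] = 26  (first piece 1, then r[4]=22)
r[6] = 33  (first piece 2, then r[4]=22)
r[7] = 45
r[8] = 49  (first piece 1, then r[7]=45)
r[9] = 56  (first piece 2, then r[7]=45)
Maximum revenue is $56.
Now minimize piece count subject to staying optimal: for each k, pieces[k] = 1 + min over i with p[i]+r[k−i]=r[k] of pieces[k−i].
pieces[6] = 3
pieces[7] = 1
pieces[8] = 2
pieces[9] = 2

2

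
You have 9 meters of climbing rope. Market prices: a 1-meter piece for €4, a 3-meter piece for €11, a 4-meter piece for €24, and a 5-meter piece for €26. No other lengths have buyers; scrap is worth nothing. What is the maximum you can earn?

52

Let r[k] be the best obtainable value from length k. For each k, try every first piece i and keep the best of price[i] + r[k−i].
r[1] = 4
r[2] = 8  (first piece 1, then r[1]=4)
r[3] = 12  (first piece 1, then r[2]=8)
r[4] = 24
r[5] = 28  (first piece 1, then r[4]=24)
r[6] = 32  (first piece 1, then r[5]=28)
r[7] = 36  (first piece 1, then r[6]=32)
r[8] = 48  (first piece 4, then r[4]=24)
r[9] = 52  (first piece 1, then r[8]=48)
One optimal cutting: 4 + 4 + 1 → €52.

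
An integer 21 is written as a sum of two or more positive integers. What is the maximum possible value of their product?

Fill m[k] for k=2..21: at each k try every first piece i and multiply by the better of (k−i) uncut or m[k−i].
m[2] = 1·max(1,0) = 1·1 = 1
m[3] = max(1·2, 2·1) = 2
m[4] = max(1·3, 2·2, 3·1) = 4
m[5] = max(1·4, 2·3, 3·2, 4·1) = 6
m[6] = max(1·6, 2·4, 3·3, 4·2, 5·1) = 9
m[7] = max(1·9, 2·6, 3·4, 4·3, 5·2, 6·1) = 12
m[8] = max(1·12, 2·9, 3·6, …, 6·2, 7·1) = 18
m[9] = max(1·18, 2·12, 3·9, …, 7·2, 8·1) = 27
m[10] = max(1·27, 2·18, 3·12, …, 8·2, 9·1) = 36
m[11] = max(1·36, 2·27, 3·18, …, 9·2, 10·1) = 54
m[12] = max(1·54, 2·36, 3·27, …, 10·2, 11·1) = 81
m[13] = max(1·81, 2·54, 3·36, …, 11·2, 12·1) = 108
m[14] = max(1·108, 2·81, 3·54, …, 12·2, 13·1) = 162
m[15] = max(1·162, 2·108, 3·81, …, 13·2, 14·1) = 243
m[16] = max(1·243, 2·162, 3·108, …, 14·2, 15·1) = 324
m[17] = max(1·324, 2·243, 3·162, …, 15·2, 16·1) = 486
m[18] = max(1·486, 2·324, 3·243, …, 16·2, 17·1) = 729
m[19] = max(1·729, 2·486, 3·324, …, 17·2, 18·1) = 972
m[20] = max(1·972, 2·729, 3·486, …, 18·2, 19·1) = 1458
m[21] = max(1·1458, 2·972, 3·729, …, 19·2, 20·1) = 2187
One optimal split: 3 + 3 + 3 + 3 + 3 + 3 + 3; product 3·3·3·3·3·3·3 = 2187.

2187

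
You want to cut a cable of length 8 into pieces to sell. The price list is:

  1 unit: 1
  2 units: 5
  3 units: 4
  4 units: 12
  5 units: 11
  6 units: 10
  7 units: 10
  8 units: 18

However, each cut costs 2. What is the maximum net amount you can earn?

22

Build r[k] bottom-up: r[k] = max over allowed piece i of (p[i] + r[k−i]) − 2 per cut.
r[1] = 1
r[2] = max(1+1-2, 5+0) = 5
r[3] = max(1+5-2, 5+1-2, 4+0) = 4
r[4] = max(1+4-2, 5+5-2, 4+1-2, 12+0) = 12
r[5] = max(1+12-2, 5+4-2, 4+5-2, 12+1-2, 11+0) = 11
r[6] = max(1+11-2, 5+12-2, 4+4-2, 12+5-2, 11+1-2, 10+0) = 15
r[7] = max(1+15-2, 5+11-2, 4+12-2, …, 10+1-2, 10+0) = 14
r[8] = max(1+14-2, 5+15-2, 4+11-2, …, 10+1-2, 18+0) = 22
One optimal plan: pieces 4 + 4 (1 cut) → 24 − 2 = 22.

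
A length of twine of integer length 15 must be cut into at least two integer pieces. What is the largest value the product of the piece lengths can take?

243

Fill prod[k] for k=2..15: at each k try every first piece i and multiply by the better of (k−i) uncut or prod[k−i].
prod[2] = 1×max(1,0) = 1×1 = 1
prod[3] = 1×max(2,1) = 1×2 = 2
prod[4] = 2×max(2,1) = 2×2 = 4
prod[5] = 2×max(3,2) = 2×3 = 6
prod[6] = 3×max(3,2) = 3×3 = 9
prod[7] = 2×max(5,6) = 2×6 = 12
prod[8] = 2×max(6,9) = 2×9 = 18
prod[9] = 3×max(6,9) = 3×9 = 27
prod[10] = 2×max(8,18) = 2×18 = 36
prod[11] = 2×max(9,27) = 2×27 = 54
prod[12] = 3×max(9,27) = 3×27 = 81
prod[13] = 2×max(11,54) = 2×54 = 108
prod[14] = 2×max(12,81) = 2×81 = 162
prod[15] = 3×max(12,81) = 3×81 = 243
One optimal split: 3 + 3 + 3 + 3 + 3; product 3×3×3×3×3 = 243.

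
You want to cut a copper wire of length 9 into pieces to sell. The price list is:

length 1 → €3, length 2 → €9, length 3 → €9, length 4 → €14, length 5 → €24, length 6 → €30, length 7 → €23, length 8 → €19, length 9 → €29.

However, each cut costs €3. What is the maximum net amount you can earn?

Consider every possible first cut. r[k] is the best of p[i]+r[k−i] over all sellable i≤k, charging 3 whenever i<k.
r[1] = 3
r[2] = 9
r[3] = 9  (first piece 1, then r[2]=9)
r[4] = 15  (first piece 2, then r[2]=9)
r[5] = 24
r[6] = 30
r[7] = 30  (first piece 1, then r[6]=30)
r[8] = 36  (first piece 2, then r[6]=30)
r[9] = 36  (first piece 1, then r[8]=36)
One optimal plan: pieces 6 + 2 + 1 (2 cuts) → €42 − €6 = €36.

36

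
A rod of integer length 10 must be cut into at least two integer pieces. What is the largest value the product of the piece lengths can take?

Let g[k] be the best product for length k (with at least one cut). For each first piece i, the rest contributes max(k−i, g[k−i]).
g[2] = 1*max(1,0) = 1*1 = 1
g[3] = 1*max(2,1) = 1*2 = 2
g[4] = 2*max(2,1) = 2*2 = 4
g[5] = 2*max(3,2) = 2*3 = 6
g[6] = 3*max(3,2) = 3*3 = 9
g[7] = 2*max(5,6) = 2*6 = 12
g[8] = 2*max(6,9) = 2*9 = 18
g[9] = 3*max(6,9) = 3*9 = 27
g[10] = 2*max(8,18) = 2*18 = 36
One optimal split: 3 + 3 + 2 + 2; product 3*3*2*2 = 36.

36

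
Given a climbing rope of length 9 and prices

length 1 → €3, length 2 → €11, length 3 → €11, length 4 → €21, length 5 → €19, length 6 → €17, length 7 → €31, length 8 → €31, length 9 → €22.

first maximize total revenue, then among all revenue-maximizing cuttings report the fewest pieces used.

5

Build r[k] bottom-up: r[k] = max over allowed piece i of (p[i] + r[k−i]).
r[1] = 3
r[2] = 11
r[3] = 14  (first piece 1, then r[2]=11)
r[4] = 22  (first piece 2, then r[2]=11)
r[5] = 25  (first piece 1, then r[4]=22)
r[6] = 33  (first piece 2, then r[4]=22)
r[7] = 36  (first piece 1, then r[6]=33)
r[8] = 44  (first piece 2, then r[6]=33)
r[9] = 47  (first piece 1, then r[8]=44)
Maximum revenue is €47.
Now minimize piece count subject to staying optimal: for each k, pieces[k] = 1 + min over i with p[i]+r[k−i]=r[k] of pieces[k−i].
pieces[6] = 3
pieces[7] = 4
pieces[8] = 4
pieces[9] = 5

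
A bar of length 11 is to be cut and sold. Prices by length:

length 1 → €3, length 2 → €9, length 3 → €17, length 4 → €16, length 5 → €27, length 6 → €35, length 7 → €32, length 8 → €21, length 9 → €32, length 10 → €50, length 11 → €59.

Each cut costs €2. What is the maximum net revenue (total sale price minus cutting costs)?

60

Consider every possible first cut. r[k] is the best of p[i]+r[k−i] over all sellable i≤k, charging 2 whenever i<k.
r[1] = 3
r[2] = max(3+3-2, 9+0) = 9
r[3] = max(3+9-2, 9+3-2, 17+0) = 17
r[4] = max(3+17-2, 9+9-2, 17+3-2, 16+0) = 18
r[5] = max(3+18-2, 9+17-2, 17+9-2, 16+3-2, 27+0) = 27
r[6] = max(3+27-2, 9+18-2, 17+17-2, 16+9-2, 27+3-2, 35+0) = 35
r[7] = max(3+35-2, 9+27-2, 17+18-2, …, 35+3-2, 32+0) = 36
r[8] = max(3+36-2, 9+35-2, 17+27-2, …, 32+3-2, 21+0) = 42
r[9] = max(3+42-2, 9+36-2, 17+35-2, …, 21+3-2, 32+0) = 50
r[10] = max(3+50-2, 9+42-2, 17+36-2, …, 32+3-2, 50+0) = 52
r[11] = max(3+52-2, 9+50-2, 17+42-2, …, 50+3-2, 59+0) = 60
One optimal plan: pieces 6 + 5 (1 cut) → €62 − €2 = €60.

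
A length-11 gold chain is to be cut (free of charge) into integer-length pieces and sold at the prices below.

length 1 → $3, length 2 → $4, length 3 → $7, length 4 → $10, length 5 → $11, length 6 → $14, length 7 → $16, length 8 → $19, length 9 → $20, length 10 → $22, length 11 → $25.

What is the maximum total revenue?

33

Let best[k] be the best obtainable value from length k. For each k, try every first piece i and keep the best of price[i] + best[k−i].
best[1] = 3
best[2] = max(3+3, 4+0) = 6
best[3] = max(3+6, 4+3, 7+0) = 9
best[4] = max(3+9, 4+6, 7+3, 10+0) = 12
best[5] = max(3+12, 4+9, 7+6, 10+3, 11+0) = 15
best[6] = max(3+15, 4+12, 7+9, 10+6, 11+3, 14+0) = 18
best[7] = max(3+18, 4+15, 7+12, …, 14+3, 16+0) = 21
best[8] = max(3+21, 4+18, 7+15, …, 16+3, 19+0) = 24
best[9] = max(3+24, 4+21, 7+18, …, 19+3, 20+0) = 27
best[10] = max(3+27, 4+24, 7+21, …, 20+3, 22+0) = 30
best[11] = max(3+30, 4+27, 7+24, …, 22+3, 25+0) = 33
One optimal cutting: 1 + 1 + 1 + 1 + 1 + 1 + 1 + 1 + 1 + 1 + 1 → $3 + $3 + $3 + $3 + $3 + $3 + $3 + $3 + $3 + $3 + $3 = $33.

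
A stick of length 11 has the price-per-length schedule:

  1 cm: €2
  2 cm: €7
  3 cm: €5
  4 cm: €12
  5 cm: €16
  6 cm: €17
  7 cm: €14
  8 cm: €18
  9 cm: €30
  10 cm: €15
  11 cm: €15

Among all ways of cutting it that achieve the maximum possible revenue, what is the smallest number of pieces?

Consider every possible first cut. r[k] is the best of p[i]+r[k−i] over all sellable i≤k.
r[1] = 2
r[2] = max(2+2, 7+0) = 7
r[3] = max(2+7, 7+2, 5+0) = 9
r[4] = max(2+9, 7+7, 5+2, 12+0) = 14
r[5] = max(2+14, 7+9, 5+7, 12+2, 16+0) = 16
r[6] = max(2+16, 7+14, 5+9, 12+7, 16+2, 17+0) = 21
r[7] = max(2+21, 7+16, 5+14, …, 17+2, 14+0) = 23
r[8] = max(2+23, 7+21, 5+16, …, 14+2, 18+0) = 28
r[9] = max(2+28, 7+23, 5+21, …, 18+2, 30+0) = 30
r[10] = max(2+30, 7+28, 5+23, …, 30+2, 15+0) = 35
r[11] = max(2+35, 7+30, 5+28, …, 15+2, 15+0) = 37
Maximum revenue is €37.
Now minimize piece count subject to staying optimal: for each k, pieces[k] = 1 + min over i with p[i]+r[k−i]=r[k] of pieces[k−i].
pieces[8] = 4
pieces[9] = 1
pieces[10] = 5
pieces[11] = 2

2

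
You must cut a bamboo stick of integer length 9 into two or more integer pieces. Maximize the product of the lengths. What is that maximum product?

Let P[k] be the best product for length k (with at least one cut). For each first piece i, the rest contributes max(k−i, P[k−i]).
Small cases: P[2]=1.
P[3] = max(1·2, 2·1) = 2
P[4] = max(1·3, 2·2, 3·1) = 4
P[5] = max(1·4, 2·3, 3·2, 4·1) = 6
P[6] = max(1·6, 2·4, 3·3, 4·2, 5·1) = 9
P[7] = max(1·9, 2·6, 3·4, 4·3, 5·2, 6·1) = 12
P[8] = max(1·12, 2·9, 3·6, …, 6·2, 7·1) = 18
P[9] = max(1·18, 2·12, 3·9, …, 7·2, 8·1) = 27
One optimal split: 3 + 3 + 3; product 3·3·3 = 27.

27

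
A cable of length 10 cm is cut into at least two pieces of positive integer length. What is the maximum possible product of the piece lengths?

Define g[k] = max over 1≤i<k of i · max(k−i, g[k−i]); the inner max lets the remainder stay uncut if that's better.
g[2] = 1·max(1,0) = 1·1 = 1
g[3] = max(1·2, 2·1) = 2
g[4] = max(1·3, 2·2, 3·1) = 4
g[5] = max(1·4, 2·3, 3·2, 4·1) = 6
g[6] = max(1·6, 2·4, 3·3, 4·2, 5·1) = 9
g[7] = max(1·9, 2·6, 3·4, 4·3, 5·2, 6·1) = 12
g[8] = max(1·12, 2·9, 3·6, …, 6·2, 7·1) = 18
g[9] = max(1·18, 2·12, 3·9, …, 7·2, 8·1) = 27
g[10] = max(1·27, 2·18, 3·12, …, 8·2, 9·1) = 36
One optimal split: 3 + 3 + 2 + 2; product 3·3·2·2 = 36.

36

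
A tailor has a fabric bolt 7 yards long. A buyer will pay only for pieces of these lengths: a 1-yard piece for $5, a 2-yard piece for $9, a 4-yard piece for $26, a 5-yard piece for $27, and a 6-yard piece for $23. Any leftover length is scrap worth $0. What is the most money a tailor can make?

41

Let f[k] be the best obtainable value from length k. For each k, try every first piece i and keep the best of price[i] + f[k−i].
f[1] = 5
f[2] = max(5+5, 9+0) = 10
f[3] = max(5+10, 9+5) = 15
f[4] = max(5+15, 9+10, 26+0) = 26
f[5] = max(5+26, 9+15, 26+5, 27+0) = 31
f[6] = max(5+31, 9+26, 26+10, 27+5, 23+0) = 36
f[7] = max(5+36, 9+31, 26+15, 27+10, 23+5) = 41
One optimal cutting: 4 + 1 + 1 + 1 → $41.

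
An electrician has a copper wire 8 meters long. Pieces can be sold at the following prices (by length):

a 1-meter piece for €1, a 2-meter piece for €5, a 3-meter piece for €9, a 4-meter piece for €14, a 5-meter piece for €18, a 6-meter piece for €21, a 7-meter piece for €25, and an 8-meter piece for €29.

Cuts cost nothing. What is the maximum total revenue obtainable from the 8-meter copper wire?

29

Let R[k] be the best obtainable value from length k. For each k, try every first piece i and keep the best of price[i] + R[k−i].
R[1] = 1
R[2] = 5
R[3] = 9
R[4] = 14
R[5] = 18
R[6] = 21
R[7] = 25
R[8] = 29
Best is to sell the whole 8-meter piece uncut for €29.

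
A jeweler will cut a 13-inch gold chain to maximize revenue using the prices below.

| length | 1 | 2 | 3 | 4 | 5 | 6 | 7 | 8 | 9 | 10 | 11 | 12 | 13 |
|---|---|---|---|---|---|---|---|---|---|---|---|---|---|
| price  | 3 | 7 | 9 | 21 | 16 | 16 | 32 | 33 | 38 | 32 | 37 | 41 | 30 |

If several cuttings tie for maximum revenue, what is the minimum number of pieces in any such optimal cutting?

Let r[k] be the best obtainable value from length k. For each k, try every first piece i and keep the best of price[i] + r[k−i].
r[1] = 3
r[2] = 7
r[3] = 10  (first piece 1, then r[2]=7)
r[4] = 21
r[5] = 24  (first piece 1, then r[4]=21)
r[6] = 28  (first piece 2, then r[4]=21)
r[7] = 32
r[8] = 42  (first piece 4, then r[4]=21)
r[9] = 45  (first piece 1, then r[8]=42)
r[10] = 49  (first piece 2, then r[8]=42)
r[11] = 53  (first piece 4, then r[7]=32)
r[12] = 63  (first piece 4, then r[8]=42)
r[13] = 66  (first piece 1, then r[12]=63)
Maximum revenue is $66.
Now minimize piece count subject to staying optimal: for each k, pieces[k] = 1 + min over i with p[i]+r[k−i]=r[k] of pieces[k−i].
pieces[10] = 3
pieces[11] = 2
pieces[12] = 3
pieces[13] = 4

4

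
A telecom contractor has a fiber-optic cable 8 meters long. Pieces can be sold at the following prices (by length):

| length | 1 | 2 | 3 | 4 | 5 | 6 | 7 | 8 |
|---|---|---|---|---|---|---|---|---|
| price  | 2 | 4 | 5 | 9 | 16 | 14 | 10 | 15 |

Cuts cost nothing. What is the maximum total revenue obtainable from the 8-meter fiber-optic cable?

22

Consider every possible first cut. R[k] is the best of p[i]+R[k−i] over all sellable i≤k.
R[1] = 2
R[2] = 4  (first piece 1, then R[1]=2)
R[3] = 6  (first piece 1, then R[2]=4)
R[4] = 9
R[5] = 16
R[6] = 18  (first piece 1, then R[5]=16)
R[7] = 20  (first piece 1, then R[6]=18)
R[8] = 22  (first piece 1, then R[7]=20)
One optimal cutting: 5 + 1 + 1 + 1 → $16 + $2 + $2 + $2 = $22.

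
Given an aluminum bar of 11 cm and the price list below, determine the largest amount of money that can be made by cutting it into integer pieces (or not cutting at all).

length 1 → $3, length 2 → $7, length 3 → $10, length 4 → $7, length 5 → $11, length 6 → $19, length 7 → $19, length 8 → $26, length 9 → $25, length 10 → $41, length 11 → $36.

Let v[k] be the best obtainable value from length k. For each k, try every first piece i and keep the best of price[i] + v[k−i].
v[1] = 3
v[2] = max(3+3, 7+0) = 7
v[3] = max(3+7, 7+3, 10+0) = 10
v[4] = max(3+10, 7+7, 10+3, 7+0) = 14
v[5] = max(3+14, 7+10, 10+7, 7+3, 11+0) = 17
v[6] = max(3+17, 7+14, 10+10, 7+7, 11+3, 19+0) = 21
v[7] = max(3+21, 7+17, 10+14, …, 19+3, 19+0) = 24
v[8] = max(3+24, 7+21, 10+17, …, 19+3, 26+0) = 28
v[9] = max(3+28, 7+24, 10+21, …, 26+3, 25+0) = 31
v[10] = max(3+31, 7+28, 10+24, …, 25+3, 41+0) = 41
v[11] = max(3+41, 7+31, 10+28, …, 41+3, 36+0) = 44
One optimal cutting: 10 + 1 → $41 + $3 = $44.

44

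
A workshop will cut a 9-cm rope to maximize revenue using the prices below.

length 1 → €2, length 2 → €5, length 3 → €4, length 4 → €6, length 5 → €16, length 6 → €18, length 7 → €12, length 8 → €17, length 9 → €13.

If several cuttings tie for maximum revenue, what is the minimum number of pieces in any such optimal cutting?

3

Build r[k] bottom-up: r[k] = max over allowed piece i of (p[i] + r[k−i]).
r[1] = 2
r[2] = 5
r[3] = 7  (first piece 1, then r[2]=5)
r[4] = 10  (first piece 2, then r[2]=5)
r[5] = 16
r[6] = 18  (first piece 1, then r[5]=16)
r[7] = 21  (first piece 2, then r[5]=16)
r[8] = 23  (first piece 1, then r[7]=21)
r[9] = 26  (first piece 2, then r[7]=21)
Maximum revenue is €26.
Now minimize piece count subject to staying optimal: for each k, pieces[k] = 1 + min over i with p[i]+r[k−i]=r[k] of pieces[k−i].
pieces[6] = 1
pieces[7] = 2
pieces[8] = 2
pieces[9] = 3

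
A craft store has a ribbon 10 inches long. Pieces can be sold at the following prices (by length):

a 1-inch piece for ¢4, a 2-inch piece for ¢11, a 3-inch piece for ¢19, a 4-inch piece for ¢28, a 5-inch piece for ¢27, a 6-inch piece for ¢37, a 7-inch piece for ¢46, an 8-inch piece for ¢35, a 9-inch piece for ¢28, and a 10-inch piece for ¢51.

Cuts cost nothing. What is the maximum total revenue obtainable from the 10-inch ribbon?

67

Consider every possible first cut. R[k] is the best of p[i]+R[k−i] over all sellable i≤k.
R[1] = 4
R[2] = 11
R[3] = 19
R[4] = 28
R[5] = 32  (first piece 1, then R[4]=28)
R[6] = 39  (first piece 2, then R[4]=28)
R[7] = 47  (first piece 3, then R[4]=28)
R[8] = 56  (first piece 4, then R[4]=28)
R[9] = 60  (first piece 1, then R[8]=56)
R[10] = 67  (first piece 2, then R[8]=56)
One optimal cutting: 4 + 4 + 2 → ¢28 + ¢28 + ¢11 = ¢67.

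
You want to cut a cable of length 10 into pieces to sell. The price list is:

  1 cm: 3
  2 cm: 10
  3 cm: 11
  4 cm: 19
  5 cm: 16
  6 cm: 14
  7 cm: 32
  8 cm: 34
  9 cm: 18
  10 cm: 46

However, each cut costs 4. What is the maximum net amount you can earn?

Let r[k] be the best obtainable value from length k. For each k, try every first piece i and keep the best of price[i] + r[k−i] minus the 4 cut fee when i<k.
r[1] = 3
r[2] = max(3+3-4, 10+0) = 10
r[3] = max(3+10-4, 10+3-4, 11+0) = 11
r[4] = max(3+11-4, 10+10-4, 11+3-4, 19+0) = 19
r[5] = max(3+19-4, 10+11-4, 11+10-4, 19+3-4, 16+0) = 18
r[6] = max(3+18-4, 10+19-4, 11+11-4, 19+10-4, 16+3-4, 14+0) = 25
r[7] = max(3+25-4, 10+18-4, 11+19-4, …, 14+3-4, 32+0) = 32
r[8] = max(3+32-4, 10+25-4, 11+18-4, …, 32+3-4, 34+0) = 34
r[9] = max(3+34-4, 10+32-4, 11+25-4, …, 34+3-4, 18+0) = 38
r[10] = max(3+38-4, 10+34-4, 11+32-4, …, 18+3-4, 46+0) = 46
Best is to make no cuts and sell whole for 46.

46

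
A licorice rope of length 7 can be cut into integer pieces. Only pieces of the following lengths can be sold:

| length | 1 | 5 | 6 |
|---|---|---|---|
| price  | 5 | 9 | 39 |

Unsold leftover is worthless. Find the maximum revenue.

44

Let best[k] be the best obtainable value from length k. For each k, try every first piece i and keep the best of price[i] + best[k−i].
best[1] = 5
best[2] = 10  (first piece 1, then best[1]=5)
best[3] = 15  (first piece 1, then best[2]=10)
best[4] = 20  (first piece 1, then best[3]=15)
best[5] = 25  (first piece 1, then best[4]=20)
best[6] = 39
best[7] = 44  (first piece 1, then best[6]=39)
One optimal cutting: 6 + 1 → ¢44.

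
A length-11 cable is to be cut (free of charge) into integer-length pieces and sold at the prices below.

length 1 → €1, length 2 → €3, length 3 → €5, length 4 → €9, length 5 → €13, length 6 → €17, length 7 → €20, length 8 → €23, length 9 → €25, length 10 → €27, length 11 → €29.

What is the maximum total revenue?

Let best[k] be the best obtainable value from length k. For each k, try every first piece i and keep the best of price[i] + best[k−i].
best[1] = 1
best[2] = 3
best[3] = 5
best[4] = 9
best[5] = 13
best[6] = 17
best[7] = 20
best[8] = 23
best[9] = 25
best[10] = 27
best[11] = 30  (first piece 5, then best[6]=17)
One optimal cutting: 6 + 5 → €17 + €13 = €30.

30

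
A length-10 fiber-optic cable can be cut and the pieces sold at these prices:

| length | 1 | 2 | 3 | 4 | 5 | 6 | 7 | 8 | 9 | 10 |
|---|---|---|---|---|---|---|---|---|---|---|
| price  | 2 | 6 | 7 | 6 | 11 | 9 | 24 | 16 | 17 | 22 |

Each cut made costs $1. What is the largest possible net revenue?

30

Consider every possible first cut. v[k] is the best of p[i]+v[k−i] over all sellable i≤k, charging 1 whenever i<k.
v[1] = 2
v[2] = max(2+2-1, 6+0) = 6
v[3] = max(2+6-1, 6+2-1, 7+0) = 7
v[4] = max(2+7-1, 6+6-1, 7+2-1, 6+0) = 11
v[5] = max(2+11-1, 6+7-1, 7+6-1, 6+2-1, 11+0) = 12
v[6] = max(2+12-1, 6+11-1, 7+7-1, 6+6-1, 11+2-1, 9+0) = 16
v[7] = max(2+16-1, 6+12-1, 7+11-1, …, 9+2-1, 24+0) = 24
v[8] = max(2+24-1, 6+16-1, 7+12-1, …, 24+2-1, 16+0) = 25
v[9] = max(2+25-1, 6+24-1, 7+16-1, …, 16+2-1, 17+0) = 29
v[10] = max(2+29-1, 6+25-1, 7+24-1, …, 17+2-1, 22+0) = 30
One optimal plan: pieces 7 + 2 + 1 (2 cuts) → $32 − $2 = $30.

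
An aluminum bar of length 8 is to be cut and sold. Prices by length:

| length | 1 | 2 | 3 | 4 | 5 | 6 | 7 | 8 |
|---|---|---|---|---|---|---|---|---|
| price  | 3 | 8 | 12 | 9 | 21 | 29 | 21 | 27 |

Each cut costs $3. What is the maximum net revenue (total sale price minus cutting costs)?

Consider every possible first cut. v[k] is the best of p[i]+v[k−i] over all sellable i≤k, charging 3 whenever i<k.
v[1] = 3
v[2] = max(3+3-3, 8+0) = 8
v[3] = max(3+8-3, 8+3-3, 12+0) = 12
v[4] = max(3+12-3, 8+8-3, 12+3-3, 9+0) = 13
v[5] = max(3+13-3, 8+12-3, 12+8-3, 9+3-3, 21+0) = 21
v[6] = max(3+21-3, 8+13-3, 12+12-3, 9+8-3, 21+3-3, 29+0) = 29
v[7] = max(3+29-3, 8+21-3, 12+13-3, …, 29+3-3, 21+0) = 29
v[8] = max(3+29-3, 8+29-3, 12+21-3, …, 21+3-3, 27+0) = 34
One optimal plan: pieces 6 + 2 (1 cut) → $37 − $3 = $34.

34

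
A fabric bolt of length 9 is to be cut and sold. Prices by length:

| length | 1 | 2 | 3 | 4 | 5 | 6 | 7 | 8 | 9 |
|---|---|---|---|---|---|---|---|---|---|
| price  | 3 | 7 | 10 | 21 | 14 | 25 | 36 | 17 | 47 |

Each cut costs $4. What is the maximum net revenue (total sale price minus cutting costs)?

Let net[k] be the best obtainable value from length k. For each k, try every first piece i and keep the best of price[i] + net[k−i] minus the 4 cut fee when i<k.
net[1] = 3
net[2] = max(3+3-4, 7+0) = 7
net[3] = max(3+7-4, 7+3-4, 10+0) = 10
net[4] = max(3+10-4, 7+7-4, 10+3-4, 21+0) = 21
net[5] = max(3+21-4, 7+10-4, 10+7-4, 21+3-4, 14+0) = 20
net[6] = max(3+20-4, 7+21-4, 10+10-4, 21+7-4, 14+3-4, 25+0) = 25
net[7] = max(3+25-4, 7+20-4, 10+21-4, …, 25+3-4, 36+0) = 36
net[8] = max(3+36-4, 7+25-4, 10+20-4, …, 36+3-4, 17+0) = 38
net[9] = max(3+38-4, 7+36-4, 10+25-4, …, 17+3-4, 47+0) = 47
Best is to make no cuts and sell whole for $47.

47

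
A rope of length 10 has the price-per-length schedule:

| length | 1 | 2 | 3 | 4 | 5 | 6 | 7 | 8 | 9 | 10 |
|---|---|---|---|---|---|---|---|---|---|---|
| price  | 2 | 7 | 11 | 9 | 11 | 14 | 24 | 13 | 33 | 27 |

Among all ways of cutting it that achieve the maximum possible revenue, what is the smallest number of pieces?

4

Build r[k] bottom-up: r[k] = max over allowed piece i of (p[i] + r[k−i]).
r[1] = 2
r[2] = 7
r[3] = 11
r[4] = 14  (first piece 2, then r[2]=7)
r[5] = 18  (first piece 2, then r[3]=11)
r[6] = 22  (first piece 3, then r[3]=11)
r[7] = 25  (first piece 2, then r[5]=18)
r[8] = 29  (first piece 2, then r[6]=22)
r[9] = 33  (first piece 3, then r[6]=22)
r[10] = 36  (first piece 2, then r[8]=29)
Maximum revenue is 36.
Now minimize piece count subject to staying optimal: for each k, pieces[k] = 1 + min over i with p[i]+r[k−i]=r[k] of pieces[k−i].
pieces[7] = 3
pieces[8] = 3
pieces[9] = 1
pieces[10] = 4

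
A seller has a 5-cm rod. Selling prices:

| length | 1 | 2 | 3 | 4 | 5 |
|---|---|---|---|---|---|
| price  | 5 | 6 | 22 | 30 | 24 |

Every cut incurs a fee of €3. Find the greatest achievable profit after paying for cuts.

32

Let net[k] be the best obtainable value from length k. For each k, try every first piece i and keep the best of price[i] + net[k−i] minus the 3 cut fee when i<k.
net[1] = 5
net[2] = 7  (first piece 1, then net[1]=5)
net[3] = 22
net[4] = 30
net[5] = 32  (first piece 1, then net[4]=30)
One optimal plan: pieces 4 + 1 (1 cut) → €35 − €3 = €32.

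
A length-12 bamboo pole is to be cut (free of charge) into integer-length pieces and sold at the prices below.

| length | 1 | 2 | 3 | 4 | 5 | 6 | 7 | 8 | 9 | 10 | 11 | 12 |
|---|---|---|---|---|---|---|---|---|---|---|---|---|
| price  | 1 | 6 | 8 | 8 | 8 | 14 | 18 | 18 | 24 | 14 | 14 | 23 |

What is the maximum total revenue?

36

Build R[k] bottom-up: R[k] = max over allowed piece i of (p[i] + R[k−i]).
R[1] = 1
R[2] = max(1+1, 6+0) = 6
R[3] = max(1+6, 6+1, 8+0) = 8
R[4] = max(1+8, 6+6, 8+1, 8+0) = 12
R[5] = max(1+12, 6+8, 8+6, 8+1, 8+0) = 14
R[6] = max(1+14, 6+12, 8+8, 8+6, 8+1, 14+0) = 18
R[7] = max(1+18, 6+14, 8+12, …, 14+1, 18+0) = 20
R[8] = max(1+20, 6+18, 8+14, …, 18+1, 18+0) = 24
R[9] = max(1+24, 6+20, 8+18, …, 18+1, 24+0) = 26
R[10] = max(1+26, 6+24, 8+20, …, 24+1, 14+0) = 30
R[11] = max(1+30, 6+26, 8+24, …, 14+1, 14+0) = 32
R[12] = max(1+32, 6+30, 8+26, …, 14+1, 23+0) = 36
One optimal cutting: 2 + 2 + 2 + 2 + 2 + 2 → $6 + $6 + $6 + $6 + $6 + $6 = $36.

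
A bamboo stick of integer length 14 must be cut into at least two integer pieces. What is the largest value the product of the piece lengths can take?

Let P[k] be the best product for length k (with at least one cut). For each first piece i, the rest contributes max(k−i, P[k−i]).
P[2] = 1·max(1,0) = 1·1 = 1
P[3] = 1·max(2,1) = 1·2 = 2
P[4] = 2·max(2,1) = 2·2 = 4
P[5] = 2·max(3,2) = 2·3 = 6
P[6] = 3·max(3,2) = 3·3 = 9
P[7] = 2·max(5,6) = 2·6 = 12
P[8] = 2·max(6,9) = 2·9 = 18
P[9] = 3·max(6,9) = 3·9 = 27
P[10] = 2·max(8,18) = 2·18 = 36
P[11] = 2·max(9,27) = 2·27 = 54
P[12] = 3·max(9,27) = 3·27 = 81
P[13] = 2·max(11,54) = 2·54 = 108
P[14] = 2·max(12,81) = 2·81 = 162
One optimal split: 3 + 3 + 3 + 3 + 2; product 3·3·3·3·2 = 162.

162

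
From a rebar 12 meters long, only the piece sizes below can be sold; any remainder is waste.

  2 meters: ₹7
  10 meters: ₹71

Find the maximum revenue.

78

Let f[k] be the best obtainable value from length k. For each k, try every first piece i and keep the best of price[i] + f[k−i].
f[1] = 0
f[2] = 7
f[3] = 7
f[4] = 14  (first piece 2, then f[2]=7)
f[5] = 14
f[6] = 21  (first piece 2, then f[4]=14)
f[7] = 21
f[8] = 28  (first piece 2, then f[6]=21)
f[9] = 28
f[10] = max(7+28, 71+0) = 71
f[11] = max(7+28, 71+0) = 71
f[12] = max(7+71, 71+7) = 78
One optimal cutting: 10 + 2 → ₹78.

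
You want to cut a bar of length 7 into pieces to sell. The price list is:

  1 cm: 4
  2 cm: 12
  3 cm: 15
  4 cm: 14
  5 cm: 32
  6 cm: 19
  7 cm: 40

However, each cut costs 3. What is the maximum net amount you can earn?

41

Build r[k] bottom-up: r[k] = max over allowed piece i of (p[i] + r[k−i]) − 3 per cut.
r[1] = 4
r[2] = 12
r[3] = 15
r[4] = 21  (first piece 2, then r[2]=12)
r[5] = 32
r[6] = 33  (first piece 1, then r[5]=32)
r[7] = 41  (first piece 2, then r[5]=32)
One optimal plan: pieces 5 + 2 (1 cut) → 44 − 3 = 41.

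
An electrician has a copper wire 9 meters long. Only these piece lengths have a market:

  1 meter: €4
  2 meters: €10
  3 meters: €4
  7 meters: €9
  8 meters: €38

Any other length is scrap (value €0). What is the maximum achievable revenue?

44

Build f[k] bottom-up: f[k] = max over allowed piece i of (p[i] + f[k−i]).
f[1] = 4
f[2] = 10
f[3] = 14  (first piece 1, then f[2]=10)
f[4] = 20  (first piece 2, then f[2]=10)
f[5] = 24  (first piece 1, then f[4]=20)
f[6] = 30  (first piece 2, then f[4]=20)
f[7] = 34  (first piece 1, then f[6]=30)
f[8] = 40  (first piece 2, then f[6]=30)
f[9] = 44  (first piece 1, then f[8]=40)
One optimal cutting: 2 + 2 + 2 + 2 + 1 → €44.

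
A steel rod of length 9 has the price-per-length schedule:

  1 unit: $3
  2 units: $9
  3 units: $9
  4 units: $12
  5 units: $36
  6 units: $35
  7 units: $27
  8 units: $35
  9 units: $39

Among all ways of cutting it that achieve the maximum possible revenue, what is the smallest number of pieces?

3

Build r[k] bottom-up: r[k] = max over allowed piece i of (p[i] + r[k−i]).
r[1] = 3
r[2] = 9
r[3] = 12  (first piece 1, then r[2]=9)
r[4] = 18  (first piece 2, then r[2]=9)
r[5] = 36
r[6] = 39  (first piece 1, then r[5]=36)
r[7] = 45  (first piece 2, then r[5]=36)
r[8] = 48  (first piece 1, then r[7]=45)
r[9] = 54  (first piece 2, then r[7]=45)
Maximum revenue is $54.
Now minimize piece count subject to staying optimal: for each k, pieces[k] = 1 + min over i with p[i]+r[k−i]=r[k] of pieces[k−i].
pieces[6] = 2
pieces[7] = 2
pieces[8] = 3
pieces[9] = 3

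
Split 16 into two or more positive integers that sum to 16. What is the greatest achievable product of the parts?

324

Let f[k] be the best product for length k (with at least one cut). For each first piece i, the rest contributes max(k−i, f[k−i]).
f[2] = 1*max(1,0) = 1*1 = 1
f[3] = max(1*2, 2*1) = 2
f[4] = max(1*3, 2*2, 3*1) = 4
f[5] = max(1*4, 2*3, 3*2, 4*1) = 6
f[6] = max(1*6, 2*4, 3*3, 4*2, 5*1) = 9
f[7] = max(1*9, 2*6, 3*4, 4*3, 5*2, 6*1) = 12
f[8] = max(1*12, 2*9, 3*6, …, 6*2, 7*1) = 18
f[9] = max(1*18, 2*12, 3*9, …, 7*2, 8*1) = 27
f[10] = max(1*27, 2*18, 3*12, …, 8*2, 9*1) = 36
f[11] = max(1*36, 2*27, 3*18, …, 9*2, 10*1) = 54
f[12] = max(1*54, 2*36, 3*27, …, 10*2, 11*1) = 81
f[13] = max(1*81, 2*54, 3*36, …, 11*2, 12*1) = 108
f[14] = max(1*108, 2*81, 3*54, …, 12*2, 13*1) = 162
f[15] = max(1*162, 2*108, 3*81, …, 13*2, 14*1) = 243
f[16] = max(1*243, 2*162, 3*108, …, 14*2, 15*1) = 324
One optimal split: 3 + 3 + 3 + 3 + 2 + 2; product 3*3*3*3*2*2 = 324.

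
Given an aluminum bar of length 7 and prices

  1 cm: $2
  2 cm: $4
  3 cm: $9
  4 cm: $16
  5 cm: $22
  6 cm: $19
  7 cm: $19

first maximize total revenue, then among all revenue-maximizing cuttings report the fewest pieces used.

Consider every possible first cut. r[k] is the best of p[i]+r[k−i] over all sellable i≤k.
r[1] = 2
r[2] = max(2+2, 4+0) = 4
r[3] = max(2+4, 4+2, 9+0) = 9
r[4] = max(2+9, 4+4, 9+2, 16+0) = 16
r[5] = max(2+16, 4+9, 9+4, 16+2, 22+0) = 22
r[6] = max(2+22, 4+16, 9+9, 16+4, 22+2, 19+0) = 24
r[7] = max(2+24, 4+22, 9+16, …, 19+2, 19+0) = 26
Maximum revenue is $26.
Now minimize piece count subject to staying optimal: for each k, pieces[k] = 1 + min over i with p[i]+r[k−i]=r[k] of pieces[k−i].
pieces[4] = 1
pieces[5] = 1
pieces[6] = 2
pieces[7] = 2

2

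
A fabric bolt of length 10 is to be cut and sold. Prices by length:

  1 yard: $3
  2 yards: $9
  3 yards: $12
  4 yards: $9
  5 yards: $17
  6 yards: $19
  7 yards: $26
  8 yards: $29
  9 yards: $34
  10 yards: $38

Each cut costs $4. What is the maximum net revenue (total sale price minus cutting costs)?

38

Let r[k] be the best obtainable value from length k. For each k, try every first piece i and keep the best of price[i] + r[k−i] minus the 4 cut fee when i<k.
r[1] = 3
r[2] = 9
r[3] = 12
r[4] = 14  (first piece 2, then r[2]=9)
r[5] = 17  (first piece 2, then r[3]=12)
r[6] = 20  (first piece 3, then r[3]=12)
r[7] = 26
r[8] = 29
r[9] = 34
r[10] = 38
Best is to make no cuts and sell whole for $38.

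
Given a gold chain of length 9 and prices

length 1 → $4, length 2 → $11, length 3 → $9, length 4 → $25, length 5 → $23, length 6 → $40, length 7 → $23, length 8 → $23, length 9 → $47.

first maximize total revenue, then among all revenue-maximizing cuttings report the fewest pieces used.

Let r[k] be the best obtainable value from length k. For each k, try every first piece i and keep the best of price[i] + r[k−i].
r[1] = 4
r[2] = 11
r[3] = 15  (first piece 1, then r[2]=11)
r[4] = 25
r[5] = 29  (first piece 1, then r[4]=25)
r[6] = 40
r[7] = 44  (first piece 1, then r[6]=40)
r[8] = 51  (first piece 2, then r[6]=40)
r[9] = 55  (first piece 1, then r[8]=51)
Maximum revenue is $55.
Now minimize piece count subject to staying optimal: for each k, pieces[k] = 1 + min over i with p[i]+r[k−i]=r[k] of pieces[k−i].
pieces[6] = 1
pieces[7] = 2
pieces[8] = 2
pieces[9] = 3

3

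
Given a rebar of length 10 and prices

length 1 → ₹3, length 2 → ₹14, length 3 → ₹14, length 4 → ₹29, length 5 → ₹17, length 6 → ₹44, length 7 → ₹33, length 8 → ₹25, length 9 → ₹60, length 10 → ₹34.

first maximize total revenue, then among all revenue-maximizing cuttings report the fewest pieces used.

2

Let r[k] be the best obtainable value from length k. For each k, try every first piece i and keep the best of price[i] + r[k−i].
r[1] = 3
r[2] = max(3+3, 14+0) = 14
r[3] = max(3+14, 14+3, 14+0) = 17
r[4] = max(3+17, 14+14, 14+3, 29+0) = 29
r[5] = max(3+29, 14+17, 14+14, 29+3, 17+0) = 32
r[6] = max(3+32, 14+29, 14+17, 29+14, 17+3, 44+0) = 44
r[7] = max(3+44, 14+32, 14+29, …, 44+3, 33+0) = 47
r[8] = max(3+47, 14+44, 14+32, …, 33+3, 25+0) = 58
r[9] = max(3+58, 14+47, 14+44, …, 25+3, 60+0) = 61
r[10] = max(3+61, 14+58, 14+47, …, 60+3, 34+0) = 73
Maximum revenue is ₹73.
Now minimize piece count subject to staying optimal: for each k, pieces[k] = 1 + min over i with p[i]+r[k−i]=r[k] of pieces[k−i].
pieces[7] = 2
pieces[8] = 2
pieces[9] = 3
pieces[10] = 2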